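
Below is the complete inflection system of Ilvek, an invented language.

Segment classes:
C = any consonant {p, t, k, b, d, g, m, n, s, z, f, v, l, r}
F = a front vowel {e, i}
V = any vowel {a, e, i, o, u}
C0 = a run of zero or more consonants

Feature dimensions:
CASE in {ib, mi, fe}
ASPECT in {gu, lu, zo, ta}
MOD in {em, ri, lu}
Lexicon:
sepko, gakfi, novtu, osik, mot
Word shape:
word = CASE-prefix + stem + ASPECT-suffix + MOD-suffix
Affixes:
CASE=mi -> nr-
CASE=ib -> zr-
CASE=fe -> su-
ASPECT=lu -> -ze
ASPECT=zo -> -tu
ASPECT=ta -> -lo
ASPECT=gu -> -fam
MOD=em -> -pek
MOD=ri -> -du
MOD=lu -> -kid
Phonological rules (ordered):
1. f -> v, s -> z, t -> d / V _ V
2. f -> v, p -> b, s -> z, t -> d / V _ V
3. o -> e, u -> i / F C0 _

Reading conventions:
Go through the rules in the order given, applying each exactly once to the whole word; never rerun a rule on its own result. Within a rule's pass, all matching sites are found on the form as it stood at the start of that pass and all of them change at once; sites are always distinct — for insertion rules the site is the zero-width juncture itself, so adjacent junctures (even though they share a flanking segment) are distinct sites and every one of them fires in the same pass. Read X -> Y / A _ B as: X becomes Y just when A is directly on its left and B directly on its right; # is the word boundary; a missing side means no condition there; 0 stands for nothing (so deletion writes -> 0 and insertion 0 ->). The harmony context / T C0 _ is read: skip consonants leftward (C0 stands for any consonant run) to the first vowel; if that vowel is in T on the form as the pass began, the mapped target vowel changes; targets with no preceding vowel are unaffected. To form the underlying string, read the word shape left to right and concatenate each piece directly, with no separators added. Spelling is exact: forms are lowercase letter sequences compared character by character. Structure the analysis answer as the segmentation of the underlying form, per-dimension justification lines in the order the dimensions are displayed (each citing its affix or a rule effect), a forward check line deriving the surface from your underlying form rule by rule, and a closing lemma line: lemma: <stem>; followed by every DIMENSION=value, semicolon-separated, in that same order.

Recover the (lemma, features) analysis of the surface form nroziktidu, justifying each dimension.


underlying: nr-osik-tu-du
CASE=mi - signalled by the affix nr-
ASPECT=zo - signalled by the affix -tu
MOD=ri - signalled by the affix -du
check: nrosiktudu -> nroziktudu -> nroziktudu -> nroziktidu
lemma: osik; CASE=mi; ASPECT=zo; MOD=ri


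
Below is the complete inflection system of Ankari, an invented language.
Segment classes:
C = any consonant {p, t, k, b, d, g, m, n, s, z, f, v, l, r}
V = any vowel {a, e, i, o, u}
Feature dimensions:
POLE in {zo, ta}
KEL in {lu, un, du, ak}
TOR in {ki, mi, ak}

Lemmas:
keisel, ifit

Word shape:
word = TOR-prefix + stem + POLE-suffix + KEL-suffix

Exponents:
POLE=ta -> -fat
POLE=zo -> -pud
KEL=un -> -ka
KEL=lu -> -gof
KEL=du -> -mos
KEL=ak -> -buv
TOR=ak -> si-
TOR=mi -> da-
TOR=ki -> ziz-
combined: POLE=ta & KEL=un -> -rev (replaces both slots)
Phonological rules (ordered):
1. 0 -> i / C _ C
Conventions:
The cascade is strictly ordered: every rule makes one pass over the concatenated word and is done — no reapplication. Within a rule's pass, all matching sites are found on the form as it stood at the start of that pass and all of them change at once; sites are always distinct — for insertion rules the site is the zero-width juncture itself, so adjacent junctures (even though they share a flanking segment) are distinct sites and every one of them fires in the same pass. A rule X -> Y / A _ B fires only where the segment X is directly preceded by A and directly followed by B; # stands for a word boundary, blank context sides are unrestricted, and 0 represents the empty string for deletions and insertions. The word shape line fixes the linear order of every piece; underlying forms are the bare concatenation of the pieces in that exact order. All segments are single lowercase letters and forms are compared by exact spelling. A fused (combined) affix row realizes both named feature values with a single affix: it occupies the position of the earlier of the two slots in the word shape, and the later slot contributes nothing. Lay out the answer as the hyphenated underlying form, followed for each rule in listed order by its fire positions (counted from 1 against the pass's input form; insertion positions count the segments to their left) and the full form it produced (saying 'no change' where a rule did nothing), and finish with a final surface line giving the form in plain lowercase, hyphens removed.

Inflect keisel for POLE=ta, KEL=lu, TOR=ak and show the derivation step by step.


underlying: si-keisel-fat-gof
1. 0 -> i / C _ C: inserts after position(s) 8, 11: sikeiselifatigof
surface: sikeiselifatigof


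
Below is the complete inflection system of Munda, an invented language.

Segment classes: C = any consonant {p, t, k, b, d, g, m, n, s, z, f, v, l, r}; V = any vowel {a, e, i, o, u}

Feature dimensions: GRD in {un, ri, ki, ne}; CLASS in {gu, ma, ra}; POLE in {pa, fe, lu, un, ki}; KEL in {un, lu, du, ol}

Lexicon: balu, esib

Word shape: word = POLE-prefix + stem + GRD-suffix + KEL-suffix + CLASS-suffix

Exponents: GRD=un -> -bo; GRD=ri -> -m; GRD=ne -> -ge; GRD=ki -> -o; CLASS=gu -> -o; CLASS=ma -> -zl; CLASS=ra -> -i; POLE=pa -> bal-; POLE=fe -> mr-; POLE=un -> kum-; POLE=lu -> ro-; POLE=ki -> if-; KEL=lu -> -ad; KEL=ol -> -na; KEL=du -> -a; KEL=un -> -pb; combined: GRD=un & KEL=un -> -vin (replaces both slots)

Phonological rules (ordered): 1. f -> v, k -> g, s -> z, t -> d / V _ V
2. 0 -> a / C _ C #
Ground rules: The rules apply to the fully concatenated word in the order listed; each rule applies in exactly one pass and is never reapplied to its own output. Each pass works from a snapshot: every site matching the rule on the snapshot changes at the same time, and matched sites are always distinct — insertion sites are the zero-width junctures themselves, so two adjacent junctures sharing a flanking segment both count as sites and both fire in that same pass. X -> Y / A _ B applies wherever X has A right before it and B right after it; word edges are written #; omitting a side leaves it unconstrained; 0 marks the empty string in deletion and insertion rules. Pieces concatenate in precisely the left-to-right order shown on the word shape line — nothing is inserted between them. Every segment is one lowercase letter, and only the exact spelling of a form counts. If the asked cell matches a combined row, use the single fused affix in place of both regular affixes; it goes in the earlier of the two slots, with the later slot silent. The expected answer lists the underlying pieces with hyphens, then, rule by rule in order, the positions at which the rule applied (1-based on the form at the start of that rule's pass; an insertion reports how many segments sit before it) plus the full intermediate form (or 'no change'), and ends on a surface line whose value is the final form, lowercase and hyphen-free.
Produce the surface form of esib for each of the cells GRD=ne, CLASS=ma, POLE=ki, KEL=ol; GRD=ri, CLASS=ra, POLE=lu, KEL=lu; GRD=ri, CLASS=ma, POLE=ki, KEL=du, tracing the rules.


cell GRD=ne, CLASS=ma, POLE=ki, KEL=ol:
underlying: if-esib-ge-na-zl
1. f -> v, k -> g, s -> z, t -> d / V _ V: fires at position(s) 2, 4: ivezibgenazl
2. 0 -> a / C _ C #: inserts after position(s) 11: ivezibgenazal
surface: ivezibgenazal

cell GRD=ri, CLASS=ra, POLE=lu, KEL=lu:
underlying: ro-esib-m-ad-i
1. f -> v, k -> g, s -> z, t -> d / V _ V: fires at position(s) 4: roezibmadi
2. 0 -> a / C _ C #: no change
surface: roezibmadi

cell GRD=ri, CLASS=ma, POLE=ki, KEL=du:
underlying: if-esib-m-a-zl
1. f -> v, k -> g, s -> z, t -> d / V _ V: fires at position(s) 2, 4: ivezibmazl
2. 0 -> a / C _ C #: inserts after position(s) 9: ivezibmazal
surface: ivezibmazal


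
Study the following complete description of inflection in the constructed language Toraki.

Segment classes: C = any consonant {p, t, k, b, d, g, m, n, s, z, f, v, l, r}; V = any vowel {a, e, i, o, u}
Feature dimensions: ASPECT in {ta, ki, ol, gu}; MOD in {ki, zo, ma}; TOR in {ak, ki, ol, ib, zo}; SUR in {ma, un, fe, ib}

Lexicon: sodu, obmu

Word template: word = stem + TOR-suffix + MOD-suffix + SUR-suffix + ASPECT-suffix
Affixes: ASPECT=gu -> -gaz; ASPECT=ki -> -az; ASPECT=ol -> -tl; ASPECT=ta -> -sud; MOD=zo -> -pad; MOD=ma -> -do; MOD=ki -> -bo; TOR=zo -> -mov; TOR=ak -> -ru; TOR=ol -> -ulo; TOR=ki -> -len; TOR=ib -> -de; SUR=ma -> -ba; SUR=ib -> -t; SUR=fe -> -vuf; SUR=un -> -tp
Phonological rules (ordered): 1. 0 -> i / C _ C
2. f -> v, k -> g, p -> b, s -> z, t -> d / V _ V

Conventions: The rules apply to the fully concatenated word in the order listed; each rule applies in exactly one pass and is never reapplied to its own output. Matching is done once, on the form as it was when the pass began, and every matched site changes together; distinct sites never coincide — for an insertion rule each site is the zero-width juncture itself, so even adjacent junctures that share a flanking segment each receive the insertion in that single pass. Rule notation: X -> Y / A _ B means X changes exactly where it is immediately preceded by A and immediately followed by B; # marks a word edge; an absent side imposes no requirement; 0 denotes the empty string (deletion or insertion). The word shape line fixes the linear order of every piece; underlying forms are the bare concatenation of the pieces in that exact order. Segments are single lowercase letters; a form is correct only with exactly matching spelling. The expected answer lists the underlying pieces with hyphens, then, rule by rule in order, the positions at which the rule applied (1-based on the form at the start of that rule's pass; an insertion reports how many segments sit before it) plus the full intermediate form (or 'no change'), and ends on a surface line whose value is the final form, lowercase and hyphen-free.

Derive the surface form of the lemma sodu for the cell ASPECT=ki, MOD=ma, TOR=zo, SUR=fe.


underlying: sodu-mov-do-vuf-az
1. 0 -> i / C _ C: inserts after position(s) 7: sodumovidovufaz
2. f -> v, k -> g, p -> b, s -> z, t -> d / V _ V: fires at position(s) 13: sodumovidovuvaz
surface: sodumovidovuvaz


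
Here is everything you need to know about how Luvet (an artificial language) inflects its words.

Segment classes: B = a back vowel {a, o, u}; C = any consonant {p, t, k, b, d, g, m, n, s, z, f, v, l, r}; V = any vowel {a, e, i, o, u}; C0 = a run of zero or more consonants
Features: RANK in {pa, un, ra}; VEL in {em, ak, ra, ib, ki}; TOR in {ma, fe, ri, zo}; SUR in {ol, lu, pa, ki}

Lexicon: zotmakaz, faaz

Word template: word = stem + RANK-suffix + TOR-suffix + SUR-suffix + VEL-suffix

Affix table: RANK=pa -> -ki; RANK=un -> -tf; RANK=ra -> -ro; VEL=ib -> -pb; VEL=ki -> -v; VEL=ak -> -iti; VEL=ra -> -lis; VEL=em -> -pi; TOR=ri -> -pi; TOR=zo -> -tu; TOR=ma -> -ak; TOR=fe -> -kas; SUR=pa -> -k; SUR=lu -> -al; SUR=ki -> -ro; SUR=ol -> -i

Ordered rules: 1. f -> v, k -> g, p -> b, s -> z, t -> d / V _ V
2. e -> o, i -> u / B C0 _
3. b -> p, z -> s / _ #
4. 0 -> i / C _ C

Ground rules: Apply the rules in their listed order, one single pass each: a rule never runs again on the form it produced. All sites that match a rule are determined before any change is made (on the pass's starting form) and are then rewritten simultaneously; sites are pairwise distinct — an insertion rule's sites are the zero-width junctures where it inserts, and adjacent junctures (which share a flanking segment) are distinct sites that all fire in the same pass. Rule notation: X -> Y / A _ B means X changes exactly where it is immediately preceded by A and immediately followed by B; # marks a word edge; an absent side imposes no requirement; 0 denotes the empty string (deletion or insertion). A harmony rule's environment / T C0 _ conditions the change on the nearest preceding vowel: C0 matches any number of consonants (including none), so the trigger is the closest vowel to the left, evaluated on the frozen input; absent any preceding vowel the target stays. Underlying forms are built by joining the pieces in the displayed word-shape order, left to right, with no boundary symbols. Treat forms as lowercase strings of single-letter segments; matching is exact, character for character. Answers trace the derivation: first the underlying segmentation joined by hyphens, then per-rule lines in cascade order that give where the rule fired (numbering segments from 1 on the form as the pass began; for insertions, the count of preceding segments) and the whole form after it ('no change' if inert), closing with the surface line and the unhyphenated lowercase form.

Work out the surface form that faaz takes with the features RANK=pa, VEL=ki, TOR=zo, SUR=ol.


underlying: faaz-ki-tu-i-v
1. f -> v, k -> g, p -> b, s -> z, t -> d / V _ V: fires at position(s) 7: faazkiduiv
2. e -> o, i -> u / B C0 _: fires at position(s) 6, 9: faazkuduuv
3. b -> p, z -> s / _ #: no change
4. 0 -> i / C _ C: inserts after position(s) 4: faazikuduuv
surface: faazikuduuv


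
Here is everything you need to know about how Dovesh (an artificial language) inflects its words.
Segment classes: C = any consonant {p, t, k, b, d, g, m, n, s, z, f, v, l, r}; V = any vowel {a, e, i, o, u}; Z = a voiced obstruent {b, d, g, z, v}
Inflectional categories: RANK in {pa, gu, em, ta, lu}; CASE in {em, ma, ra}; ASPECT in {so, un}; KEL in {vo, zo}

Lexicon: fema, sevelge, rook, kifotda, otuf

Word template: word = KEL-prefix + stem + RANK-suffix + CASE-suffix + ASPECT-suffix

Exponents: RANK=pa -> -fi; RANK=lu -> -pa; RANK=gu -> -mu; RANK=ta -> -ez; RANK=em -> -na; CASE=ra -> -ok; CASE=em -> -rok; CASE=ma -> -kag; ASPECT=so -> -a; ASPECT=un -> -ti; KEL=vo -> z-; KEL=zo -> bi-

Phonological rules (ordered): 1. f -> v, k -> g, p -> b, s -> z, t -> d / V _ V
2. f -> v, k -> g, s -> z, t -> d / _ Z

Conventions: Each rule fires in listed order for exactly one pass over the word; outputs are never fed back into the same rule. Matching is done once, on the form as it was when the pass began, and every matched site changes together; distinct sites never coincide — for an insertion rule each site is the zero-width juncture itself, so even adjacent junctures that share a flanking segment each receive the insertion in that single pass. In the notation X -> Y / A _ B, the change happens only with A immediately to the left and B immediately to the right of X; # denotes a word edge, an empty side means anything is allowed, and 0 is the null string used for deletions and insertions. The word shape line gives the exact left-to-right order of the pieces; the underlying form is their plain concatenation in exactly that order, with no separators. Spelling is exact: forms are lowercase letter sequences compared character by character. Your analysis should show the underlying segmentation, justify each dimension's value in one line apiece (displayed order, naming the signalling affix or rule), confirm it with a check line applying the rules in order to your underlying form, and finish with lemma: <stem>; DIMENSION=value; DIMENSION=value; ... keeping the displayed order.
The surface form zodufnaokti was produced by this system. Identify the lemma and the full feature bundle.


underlying: z-otuf-na-ok-ti
RANK=em - signalled by the affix -na
CASE=ra - signalled by the affix -ok
ASPECT=un - signalled by the affix -ti
KEL=vo - signalled by the affix z-
check: zotufnaokti -> zodufnaokti -> zodufnaokti
lemma: otuf; RANK=em; CASE=ra; ASPECT=un; KEL=vo


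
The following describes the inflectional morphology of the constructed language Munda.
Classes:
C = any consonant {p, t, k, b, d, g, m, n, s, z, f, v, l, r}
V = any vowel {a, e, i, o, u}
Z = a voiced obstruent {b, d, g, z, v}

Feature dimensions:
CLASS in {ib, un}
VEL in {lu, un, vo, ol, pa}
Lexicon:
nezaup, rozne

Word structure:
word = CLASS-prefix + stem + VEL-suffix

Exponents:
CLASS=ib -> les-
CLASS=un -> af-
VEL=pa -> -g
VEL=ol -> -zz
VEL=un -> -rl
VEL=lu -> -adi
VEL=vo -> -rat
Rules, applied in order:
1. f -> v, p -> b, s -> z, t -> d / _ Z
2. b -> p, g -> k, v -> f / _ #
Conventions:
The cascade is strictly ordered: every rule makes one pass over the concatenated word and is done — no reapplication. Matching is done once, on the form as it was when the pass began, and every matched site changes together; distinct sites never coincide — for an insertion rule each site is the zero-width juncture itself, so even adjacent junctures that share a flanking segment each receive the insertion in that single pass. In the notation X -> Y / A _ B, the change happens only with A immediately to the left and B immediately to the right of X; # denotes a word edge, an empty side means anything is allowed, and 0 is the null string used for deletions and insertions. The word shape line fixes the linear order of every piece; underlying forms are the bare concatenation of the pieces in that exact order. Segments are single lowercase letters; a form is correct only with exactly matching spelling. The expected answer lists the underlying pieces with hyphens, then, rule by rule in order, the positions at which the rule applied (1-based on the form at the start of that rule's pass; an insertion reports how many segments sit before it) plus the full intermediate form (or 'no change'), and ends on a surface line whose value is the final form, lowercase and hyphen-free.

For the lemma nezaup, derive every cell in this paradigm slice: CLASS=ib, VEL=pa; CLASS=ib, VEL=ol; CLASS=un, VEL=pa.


cell CLASS=ib, VEL=pa:
underlying: les-nezaup-g
1. f -> v, p -> b, s -> z, t -> d / _ Z: fires at position(s) 9: lesnezaubg
2. b -> p, g -> k, v -> f / _ #: fires at position(s) 10: lesnezaubk
surface: lesnezaubk

cell CLASS=ib, VEL=ol:
underlying: les-nezaup-zz
1. f -> v, p -> b, s -> z, t -> d / _ Z: fires at position(s) 9: lesnezaubzz
2. b -> p, g -> k, v -> f / _ #: no change
surface: lesnezaubzz

cell CLASS=un, VEL=pa:
underlying: af-nezaup-g
1. f -> v, p -> b, s -> z, t -> d / _ Z: fires at position(s) 8: afnezaubg
2. b -> p, g -> k, v -> f / _ #: fires at position(s) 9: afnezaubk
surface: afnezaubk


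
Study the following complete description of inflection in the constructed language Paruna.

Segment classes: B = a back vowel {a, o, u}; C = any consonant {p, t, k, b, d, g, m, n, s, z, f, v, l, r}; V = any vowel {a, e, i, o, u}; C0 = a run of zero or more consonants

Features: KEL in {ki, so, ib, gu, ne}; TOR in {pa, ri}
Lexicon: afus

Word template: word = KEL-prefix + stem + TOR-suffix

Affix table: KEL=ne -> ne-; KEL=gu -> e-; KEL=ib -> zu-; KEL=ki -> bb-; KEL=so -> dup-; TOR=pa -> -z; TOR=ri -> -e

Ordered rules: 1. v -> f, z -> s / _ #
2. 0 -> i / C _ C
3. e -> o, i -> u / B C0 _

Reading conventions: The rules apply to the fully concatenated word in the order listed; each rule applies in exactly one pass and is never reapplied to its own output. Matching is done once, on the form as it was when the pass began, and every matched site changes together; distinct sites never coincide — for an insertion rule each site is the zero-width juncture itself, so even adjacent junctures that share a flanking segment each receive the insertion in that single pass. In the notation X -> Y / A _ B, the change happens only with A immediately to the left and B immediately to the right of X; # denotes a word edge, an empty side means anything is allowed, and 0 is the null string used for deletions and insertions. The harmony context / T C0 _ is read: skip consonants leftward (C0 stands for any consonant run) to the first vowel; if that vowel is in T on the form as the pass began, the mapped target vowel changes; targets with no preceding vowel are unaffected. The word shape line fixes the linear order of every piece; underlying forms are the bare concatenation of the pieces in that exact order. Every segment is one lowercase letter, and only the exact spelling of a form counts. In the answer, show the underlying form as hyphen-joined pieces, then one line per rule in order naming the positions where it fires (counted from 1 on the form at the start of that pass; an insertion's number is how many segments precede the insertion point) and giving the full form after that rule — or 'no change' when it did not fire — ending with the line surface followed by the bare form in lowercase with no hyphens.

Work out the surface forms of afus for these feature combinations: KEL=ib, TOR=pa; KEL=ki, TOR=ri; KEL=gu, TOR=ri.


cell KEL=ib, TOR=pa:
underlying: zu-afus-z
1. v -> f, z -> s / _ #: fires at position(s) 7: zuafuss
2. 0 -> i / C _ C: inserts after position(s) 6: zuafusis
3. e -> o, i -> u / B C0 _: fires at position(s) 7: zuafusus
surface: zuafusus

cell KEL=ki, TOR=ri:
underlying: bb-afus-e
1. v -> f, z -> s / _ #: no change
2. 0 -> i / C _ C: inserts after position(s) 1: bibafuse
3. e -> o, i -> u / B C0 _: fires at position(s) 8: bibafuso
surface: bibafuso

cell KEL=gu, TOR=ri:
underlying: e-afus-e
1. v -> f, z -> s / _ #: no change
2. 0 -> i / C _ C: no change
3. e -> o, i -> u / B C0 _: fires at position(s) 6: eafuso
surface: eafuso


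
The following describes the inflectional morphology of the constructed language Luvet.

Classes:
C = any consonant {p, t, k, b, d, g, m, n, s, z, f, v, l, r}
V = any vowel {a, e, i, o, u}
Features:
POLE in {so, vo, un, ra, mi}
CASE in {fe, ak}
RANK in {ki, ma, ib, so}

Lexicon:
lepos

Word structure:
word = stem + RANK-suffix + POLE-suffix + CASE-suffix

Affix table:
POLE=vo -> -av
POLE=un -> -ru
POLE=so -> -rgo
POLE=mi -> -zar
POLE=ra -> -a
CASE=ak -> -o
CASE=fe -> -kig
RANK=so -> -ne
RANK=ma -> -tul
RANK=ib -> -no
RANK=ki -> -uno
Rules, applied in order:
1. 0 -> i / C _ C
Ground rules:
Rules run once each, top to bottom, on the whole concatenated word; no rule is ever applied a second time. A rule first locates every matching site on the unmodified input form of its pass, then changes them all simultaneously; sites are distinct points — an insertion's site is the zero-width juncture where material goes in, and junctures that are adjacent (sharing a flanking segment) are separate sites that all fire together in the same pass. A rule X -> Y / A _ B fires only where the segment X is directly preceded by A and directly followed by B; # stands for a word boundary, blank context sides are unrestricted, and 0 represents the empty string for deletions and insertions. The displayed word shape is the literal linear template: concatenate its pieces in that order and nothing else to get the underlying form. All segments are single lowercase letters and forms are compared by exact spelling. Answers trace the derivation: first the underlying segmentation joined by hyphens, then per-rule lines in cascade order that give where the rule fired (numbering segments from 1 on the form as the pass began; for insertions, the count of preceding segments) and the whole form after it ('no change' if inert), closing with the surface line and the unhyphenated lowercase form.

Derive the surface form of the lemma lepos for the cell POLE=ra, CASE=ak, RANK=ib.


underlying: lepos-no-a-o
1. 0 -> i / C _ C: inserts after position(s) 5: leposinoao
surface: leposinoao


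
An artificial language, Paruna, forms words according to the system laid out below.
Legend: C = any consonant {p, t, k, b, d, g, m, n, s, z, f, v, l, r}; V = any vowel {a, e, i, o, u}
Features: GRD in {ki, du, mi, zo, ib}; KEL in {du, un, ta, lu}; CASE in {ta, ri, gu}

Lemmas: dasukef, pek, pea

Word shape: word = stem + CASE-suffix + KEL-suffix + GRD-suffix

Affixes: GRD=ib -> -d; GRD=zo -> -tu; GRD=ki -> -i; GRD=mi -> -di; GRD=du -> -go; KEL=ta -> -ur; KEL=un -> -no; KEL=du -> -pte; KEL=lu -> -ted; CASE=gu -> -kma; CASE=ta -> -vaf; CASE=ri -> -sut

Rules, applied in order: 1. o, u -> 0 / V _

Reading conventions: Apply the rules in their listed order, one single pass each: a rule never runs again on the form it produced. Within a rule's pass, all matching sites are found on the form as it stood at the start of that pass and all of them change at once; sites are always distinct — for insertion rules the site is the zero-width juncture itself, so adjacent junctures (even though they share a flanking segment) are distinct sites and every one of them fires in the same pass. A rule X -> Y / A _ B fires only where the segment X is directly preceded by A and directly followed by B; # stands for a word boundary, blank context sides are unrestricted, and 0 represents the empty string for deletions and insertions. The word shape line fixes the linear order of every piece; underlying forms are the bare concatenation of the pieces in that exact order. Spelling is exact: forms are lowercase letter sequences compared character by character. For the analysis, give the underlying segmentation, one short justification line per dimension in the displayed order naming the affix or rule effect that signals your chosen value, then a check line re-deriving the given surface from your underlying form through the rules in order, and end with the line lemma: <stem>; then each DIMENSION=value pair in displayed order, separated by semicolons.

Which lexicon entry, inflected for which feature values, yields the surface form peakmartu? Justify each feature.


underlying: pea-kma-ur-tu
GRD=zo - signalled by the affix -tu
KEL=ta - signalled by the affix -ur
CASE=gu - signalled by the affix -kma
check: peakmaurtu -> peakmartu
lemma: pea; GRD=zo; KEL=ta; CASE=gu


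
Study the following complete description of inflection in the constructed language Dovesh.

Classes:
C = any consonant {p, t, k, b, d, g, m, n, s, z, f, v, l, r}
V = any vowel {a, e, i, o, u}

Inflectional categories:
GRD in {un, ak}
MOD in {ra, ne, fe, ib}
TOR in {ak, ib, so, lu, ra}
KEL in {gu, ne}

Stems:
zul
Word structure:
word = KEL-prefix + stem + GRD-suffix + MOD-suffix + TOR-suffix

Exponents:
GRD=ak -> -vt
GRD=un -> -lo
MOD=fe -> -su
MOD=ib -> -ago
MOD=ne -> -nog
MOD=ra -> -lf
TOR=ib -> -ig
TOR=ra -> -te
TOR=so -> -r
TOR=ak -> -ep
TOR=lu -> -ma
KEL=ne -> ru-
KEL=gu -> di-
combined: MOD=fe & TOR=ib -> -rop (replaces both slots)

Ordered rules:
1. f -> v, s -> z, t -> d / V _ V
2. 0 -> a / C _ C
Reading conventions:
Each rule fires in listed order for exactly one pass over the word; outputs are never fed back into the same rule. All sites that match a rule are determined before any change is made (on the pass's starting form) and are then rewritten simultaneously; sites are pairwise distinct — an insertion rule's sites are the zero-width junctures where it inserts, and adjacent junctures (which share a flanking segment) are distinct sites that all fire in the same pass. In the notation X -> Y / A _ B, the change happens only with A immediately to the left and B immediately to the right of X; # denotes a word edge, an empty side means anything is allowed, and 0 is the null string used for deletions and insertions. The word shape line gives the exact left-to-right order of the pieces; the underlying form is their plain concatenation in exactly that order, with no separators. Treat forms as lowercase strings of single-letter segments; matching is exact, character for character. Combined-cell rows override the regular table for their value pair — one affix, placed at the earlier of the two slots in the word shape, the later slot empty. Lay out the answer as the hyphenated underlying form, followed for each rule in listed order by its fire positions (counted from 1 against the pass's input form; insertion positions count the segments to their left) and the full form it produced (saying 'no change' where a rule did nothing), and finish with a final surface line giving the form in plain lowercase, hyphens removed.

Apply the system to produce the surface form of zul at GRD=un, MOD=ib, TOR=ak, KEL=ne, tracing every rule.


underlying: ru-zul-lo-ago-ep
1. f -> v, s -> z, t -> d / V _ V: no change
2. 0 -> a / C _ C: inserts after position(s) 5: ruzulaloagoep
surface: ruzulaloagoep


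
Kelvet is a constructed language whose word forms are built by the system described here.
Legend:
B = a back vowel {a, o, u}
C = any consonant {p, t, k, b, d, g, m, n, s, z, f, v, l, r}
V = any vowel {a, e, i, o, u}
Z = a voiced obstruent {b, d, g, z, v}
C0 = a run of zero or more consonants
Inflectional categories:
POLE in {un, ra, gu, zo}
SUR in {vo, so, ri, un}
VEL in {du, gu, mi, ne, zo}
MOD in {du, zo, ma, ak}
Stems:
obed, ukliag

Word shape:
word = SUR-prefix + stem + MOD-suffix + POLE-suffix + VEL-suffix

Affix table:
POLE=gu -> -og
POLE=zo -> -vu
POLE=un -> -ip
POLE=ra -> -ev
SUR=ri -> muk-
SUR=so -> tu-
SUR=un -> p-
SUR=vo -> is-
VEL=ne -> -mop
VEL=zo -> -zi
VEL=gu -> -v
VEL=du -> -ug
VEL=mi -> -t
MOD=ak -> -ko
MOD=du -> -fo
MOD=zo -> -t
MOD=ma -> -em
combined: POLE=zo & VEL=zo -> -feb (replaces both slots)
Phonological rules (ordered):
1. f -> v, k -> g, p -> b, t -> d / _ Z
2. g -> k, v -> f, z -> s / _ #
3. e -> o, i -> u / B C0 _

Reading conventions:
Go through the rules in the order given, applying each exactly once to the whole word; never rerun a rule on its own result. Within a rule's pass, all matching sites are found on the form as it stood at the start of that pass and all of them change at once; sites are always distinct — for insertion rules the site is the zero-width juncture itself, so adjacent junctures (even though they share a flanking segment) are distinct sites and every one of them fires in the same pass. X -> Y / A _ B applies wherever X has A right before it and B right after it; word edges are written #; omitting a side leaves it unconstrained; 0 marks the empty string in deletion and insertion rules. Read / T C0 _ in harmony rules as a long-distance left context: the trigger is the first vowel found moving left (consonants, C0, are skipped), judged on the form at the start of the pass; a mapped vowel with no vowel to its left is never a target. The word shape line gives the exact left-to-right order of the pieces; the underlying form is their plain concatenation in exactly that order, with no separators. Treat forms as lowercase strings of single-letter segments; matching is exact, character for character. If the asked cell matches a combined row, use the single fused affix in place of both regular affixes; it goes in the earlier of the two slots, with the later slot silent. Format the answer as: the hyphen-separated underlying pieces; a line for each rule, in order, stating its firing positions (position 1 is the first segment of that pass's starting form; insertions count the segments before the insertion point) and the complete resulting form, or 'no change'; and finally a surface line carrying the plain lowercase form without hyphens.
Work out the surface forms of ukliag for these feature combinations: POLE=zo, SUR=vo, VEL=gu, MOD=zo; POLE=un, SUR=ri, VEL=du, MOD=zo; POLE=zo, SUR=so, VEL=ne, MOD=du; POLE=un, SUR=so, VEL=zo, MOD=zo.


cell POLE=zo, SUR=vo, VEL=gu, MOD=zo:
underlying: is-ukliag-t-vu-v
1. f -> v, k -> g, p -> b, t -> d / _ Z: fires at position(s) 9: isukliagdvuv
2. g -> k, v -> f, z -> s / _ #: fires at position(s) 12: isukliagdvuf
3. e -> o, i -> u / B C0 _: fires at position(s) 6: isukluagdvuf
surface: isukluagdvuf

cell POLE=un, SUR=ri, VEL=du, MOD=zo:
underlying: muk-ukliag-t-ip-ug
1. f -> v, k -> g, p -> b, t -> d / _ Z: no change
2. g -> k, v -> f, z -> s / _ #: fires at position(s) 14: mukukliagtipuk
3. e -> o, i -> u / B C0 _: fires at position(s) 7, 11: mukukluagtupuk
surface: mukukluagtupuk

cell POLE=zo, SUR=so, VEL=ne, MOD=du:
underlying: tu-ukliag-fo-vu-mop
1. f -> v, k -> g, p -> b, t -> d / _ Z: no change
2. g -> k, v -> f, z -> s / _ #: no change
3. e -> o, i -> u / B C0 _: fires at position(s) 6: tuukluagfovumop
surface: tuukluagfovumop

cell POLE=un, SUR=so, VEL=zo, MOD=zo:
underlying: tu-ukliag-t-ip-zi
1. f -> v, k -> g, p -> b, t -> d / _ Z: fires at position(s) 11: tuukliagtibzi
2. g -> k, v -> f, z -> s / _ #: no change
3. e -> o, i -> u / B C0 _: fires at position(s) 6, 10: tuukluagtubzi
surface: tuukluagtubzi


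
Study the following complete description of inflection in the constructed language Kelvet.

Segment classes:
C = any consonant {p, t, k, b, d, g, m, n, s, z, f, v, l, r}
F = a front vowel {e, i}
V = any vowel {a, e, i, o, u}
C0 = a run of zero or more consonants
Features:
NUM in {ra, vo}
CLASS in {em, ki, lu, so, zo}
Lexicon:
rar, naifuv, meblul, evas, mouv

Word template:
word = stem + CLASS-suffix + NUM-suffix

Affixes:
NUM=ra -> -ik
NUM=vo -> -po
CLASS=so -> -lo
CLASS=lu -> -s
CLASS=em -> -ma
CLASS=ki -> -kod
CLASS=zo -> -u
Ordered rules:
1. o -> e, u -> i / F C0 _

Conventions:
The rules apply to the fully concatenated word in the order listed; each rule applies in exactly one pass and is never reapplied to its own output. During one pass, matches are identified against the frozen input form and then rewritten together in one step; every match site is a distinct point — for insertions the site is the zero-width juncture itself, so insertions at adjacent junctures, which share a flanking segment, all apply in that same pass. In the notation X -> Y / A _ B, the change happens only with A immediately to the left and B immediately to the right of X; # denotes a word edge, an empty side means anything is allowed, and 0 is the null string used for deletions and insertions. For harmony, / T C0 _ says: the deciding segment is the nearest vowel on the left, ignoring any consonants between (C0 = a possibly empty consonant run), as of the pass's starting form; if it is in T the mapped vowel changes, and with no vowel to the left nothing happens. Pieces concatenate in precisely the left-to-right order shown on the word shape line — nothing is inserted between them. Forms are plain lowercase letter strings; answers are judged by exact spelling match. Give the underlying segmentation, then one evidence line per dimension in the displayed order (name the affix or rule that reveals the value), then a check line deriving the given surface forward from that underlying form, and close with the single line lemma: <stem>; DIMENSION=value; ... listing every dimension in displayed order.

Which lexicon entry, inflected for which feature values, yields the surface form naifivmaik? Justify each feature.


underlying: naifuv-ma-ik
NUM=ra - signalled by the affix -ik
CLASS=em - signalled by the affix -ma
check: naifuvmaik -> naifivmaik
lemma: naifuv; NUM=ra; CLASS=em


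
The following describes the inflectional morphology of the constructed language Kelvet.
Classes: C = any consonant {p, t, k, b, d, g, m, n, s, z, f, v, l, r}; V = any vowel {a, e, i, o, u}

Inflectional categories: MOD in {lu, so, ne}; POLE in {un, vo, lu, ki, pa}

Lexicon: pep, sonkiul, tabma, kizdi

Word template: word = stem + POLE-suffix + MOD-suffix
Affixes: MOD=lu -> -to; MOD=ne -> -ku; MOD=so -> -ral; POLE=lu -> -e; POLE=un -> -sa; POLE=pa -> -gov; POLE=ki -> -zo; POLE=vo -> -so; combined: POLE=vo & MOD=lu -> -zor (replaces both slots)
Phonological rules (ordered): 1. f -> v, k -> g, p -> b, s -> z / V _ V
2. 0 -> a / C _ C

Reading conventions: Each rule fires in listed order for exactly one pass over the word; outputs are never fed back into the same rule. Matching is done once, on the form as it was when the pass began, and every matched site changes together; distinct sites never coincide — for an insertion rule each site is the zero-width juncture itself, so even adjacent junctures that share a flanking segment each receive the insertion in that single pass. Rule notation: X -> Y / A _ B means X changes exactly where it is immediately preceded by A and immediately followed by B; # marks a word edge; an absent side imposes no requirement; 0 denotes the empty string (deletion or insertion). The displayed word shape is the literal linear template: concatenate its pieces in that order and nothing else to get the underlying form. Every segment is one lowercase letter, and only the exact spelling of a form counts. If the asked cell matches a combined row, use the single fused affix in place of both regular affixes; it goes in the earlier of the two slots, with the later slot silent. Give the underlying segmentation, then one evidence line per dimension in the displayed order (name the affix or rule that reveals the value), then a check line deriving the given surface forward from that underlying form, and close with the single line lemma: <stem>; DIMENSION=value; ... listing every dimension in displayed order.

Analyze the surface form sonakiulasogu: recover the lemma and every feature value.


underlying: sonkiul-so-ku
MOD=ne - signalled by the affix -ku
POLE=vo - signalled by the affix -so
check: sonkiulsoku -> sonkiulsogu -> sonakiulasogu
lemma: sonkiul; MOD=ne; POLE=vo


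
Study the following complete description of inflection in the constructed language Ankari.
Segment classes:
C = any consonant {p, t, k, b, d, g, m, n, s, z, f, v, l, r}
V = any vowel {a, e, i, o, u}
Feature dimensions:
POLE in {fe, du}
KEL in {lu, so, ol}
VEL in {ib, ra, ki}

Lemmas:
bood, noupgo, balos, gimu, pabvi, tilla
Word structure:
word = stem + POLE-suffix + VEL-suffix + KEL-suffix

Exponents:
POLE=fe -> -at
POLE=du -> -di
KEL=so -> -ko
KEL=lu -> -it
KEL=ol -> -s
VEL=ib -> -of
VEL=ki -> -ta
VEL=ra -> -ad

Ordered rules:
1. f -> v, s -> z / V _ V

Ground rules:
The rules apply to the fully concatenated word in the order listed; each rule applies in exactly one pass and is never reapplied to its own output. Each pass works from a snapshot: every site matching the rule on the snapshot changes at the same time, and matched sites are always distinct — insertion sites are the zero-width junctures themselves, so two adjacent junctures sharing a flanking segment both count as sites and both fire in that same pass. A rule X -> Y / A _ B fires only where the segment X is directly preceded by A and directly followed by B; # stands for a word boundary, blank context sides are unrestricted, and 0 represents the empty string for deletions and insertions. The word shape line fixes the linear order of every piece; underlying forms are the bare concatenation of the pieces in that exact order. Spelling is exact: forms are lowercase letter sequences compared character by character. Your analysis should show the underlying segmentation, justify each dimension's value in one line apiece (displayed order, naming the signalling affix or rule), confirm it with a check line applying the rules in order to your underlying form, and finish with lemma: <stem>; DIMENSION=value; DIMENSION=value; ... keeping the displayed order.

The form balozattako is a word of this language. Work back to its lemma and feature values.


underlying: balos-at-ta-ko
POLE=fe - signalled by the affix -at
KEL=so - signalled by the affix -ko
VEL=ki - signalled by the affix -ta
check: balosattako -> balozattako
lemma: balos; POLE=fe; KEL=so; VEL=ki


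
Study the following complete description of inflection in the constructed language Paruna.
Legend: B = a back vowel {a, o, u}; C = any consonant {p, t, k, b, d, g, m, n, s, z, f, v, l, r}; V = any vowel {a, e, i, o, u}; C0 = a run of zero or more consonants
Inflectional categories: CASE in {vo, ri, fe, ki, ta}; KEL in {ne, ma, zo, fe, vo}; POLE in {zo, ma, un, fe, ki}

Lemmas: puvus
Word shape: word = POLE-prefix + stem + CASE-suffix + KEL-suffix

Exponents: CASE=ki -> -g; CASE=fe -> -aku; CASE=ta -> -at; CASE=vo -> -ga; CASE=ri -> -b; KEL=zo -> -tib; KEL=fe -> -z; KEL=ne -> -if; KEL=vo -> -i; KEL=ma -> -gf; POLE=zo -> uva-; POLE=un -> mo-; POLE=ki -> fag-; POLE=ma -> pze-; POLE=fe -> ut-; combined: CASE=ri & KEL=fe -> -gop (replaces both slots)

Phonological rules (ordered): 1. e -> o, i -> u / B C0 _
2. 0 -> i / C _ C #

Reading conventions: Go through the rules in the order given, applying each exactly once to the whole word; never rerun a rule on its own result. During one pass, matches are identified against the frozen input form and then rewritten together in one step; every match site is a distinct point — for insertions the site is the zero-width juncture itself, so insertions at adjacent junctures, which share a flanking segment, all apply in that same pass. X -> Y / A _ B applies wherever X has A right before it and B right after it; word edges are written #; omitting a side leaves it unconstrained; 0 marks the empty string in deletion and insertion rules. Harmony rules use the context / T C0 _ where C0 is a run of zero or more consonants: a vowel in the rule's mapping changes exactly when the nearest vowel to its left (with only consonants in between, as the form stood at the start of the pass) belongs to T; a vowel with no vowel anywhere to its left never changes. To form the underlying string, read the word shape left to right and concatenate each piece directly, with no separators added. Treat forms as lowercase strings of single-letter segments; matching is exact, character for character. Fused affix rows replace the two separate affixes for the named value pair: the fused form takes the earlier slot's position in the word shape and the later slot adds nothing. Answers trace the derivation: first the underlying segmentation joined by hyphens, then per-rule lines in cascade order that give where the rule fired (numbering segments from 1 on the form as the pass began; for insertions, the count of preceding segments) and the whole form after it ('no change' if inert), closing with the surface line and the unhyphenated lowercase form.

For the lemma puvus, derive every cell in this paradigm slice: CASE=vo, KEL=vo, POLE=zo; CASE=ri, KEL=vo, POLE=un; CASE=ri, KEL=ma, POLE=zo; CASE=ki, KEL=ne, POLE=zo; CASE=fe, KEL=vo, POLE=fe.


cell CASE=vo, KEL=vo, POLE=zo:
underlying: uva-puvus-ga-i
1. e -> o, i -> u / B C0 _: fires at position(s) 11: uvapuvusgau
2. 0 -> i / C _ C #: no change
surface: uvapuvusgau

cell CASE=ri, KEL=vo, POLE=un:
underlying: mo-puvus-b-i
1. e -> o, i -> u / B C0 _: fires at position(s) 9: mopuvusbu
2. 0 -> i / C _ C #: no change
surface: mopuvusbu

cell CASE=ri, KEL=ma, POLE=zo:
underlying: uva-puvus-b-gf
1. e -> o, i -> u / B C0 _: no change
2. 0 -> i / C _ C #: inserts after position(s) 10: uvapuvusbgif
surface: uvapuvusbgif

cell CASE=ki, KEL=ne, POLE=zo:
underlying: uva-puvus-g-if
1. e -> o, i -> u / B C0 _: fires at position(s) 10: uvapuvusguf
2. 0 -> i / C _ C #: no change
surface: uvapuvusguf

cell CASE=fe, KEL=vo, POLE=fe:
underlying: ut-puvus-aku-i
1. e -> o, i -> u / B C0 _: fires at position(s) 11: utpuvusakuu
2. 0 -> i / C _ C #: no change
surface: utpuvusakuu
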